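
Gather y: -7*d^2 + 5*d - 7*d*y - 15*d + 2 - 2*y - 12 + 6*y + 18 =-7*d^2 - 10*d + y*(4 - 7*d) + 8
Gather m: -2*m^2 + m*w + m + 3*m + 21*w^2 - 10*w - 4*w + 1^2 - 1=-2*m^2 + m*(w + 4) + 21*w^2 - 14*w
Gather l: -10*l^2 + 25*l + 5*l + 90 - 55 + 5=-10*l^2 + 30*l + 40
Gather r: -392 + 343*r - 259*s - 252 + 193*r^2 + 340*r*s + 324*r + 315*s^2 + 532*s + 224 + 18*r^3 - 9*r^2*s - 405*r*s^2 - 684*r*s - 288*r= 18*r^3 + r^2*(193 - 9*s) + r*(-405*s^2 - 344*s + 379) + 315*s^2 + 273*s - 420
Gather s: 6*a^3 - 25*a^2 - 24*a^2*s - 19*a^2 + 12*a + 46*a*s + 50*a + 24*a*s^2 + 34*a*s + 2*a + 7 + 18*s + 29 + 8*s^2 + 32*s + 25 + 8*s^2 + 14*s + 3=6*a^3 - 44*a^2 + 64*a + s^2*(24*a + 16) + s*(-24*a^2 + 80*a + 64) + 64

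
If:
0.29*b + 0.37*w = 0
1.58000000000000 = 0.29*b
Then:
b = 5.45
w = -4.27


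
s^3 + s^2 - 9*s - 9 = (s - 3)*(s + 1)*(s + 3)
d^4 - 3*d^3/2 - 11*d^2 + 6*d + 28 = (d - 7/2)*(d - 2)*(d + 2)^2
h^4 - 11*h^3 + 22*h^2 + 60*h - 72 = (h - 6)^2*(h - 1)*(h + 2)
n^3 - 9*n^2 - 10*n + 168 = (n - 7)*(n - 6)*(n + 4)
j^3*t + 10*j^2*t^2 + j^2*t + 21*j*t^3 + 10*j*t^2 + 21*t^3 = (j + 3*t)*(j + 7*t)*(j*t + t)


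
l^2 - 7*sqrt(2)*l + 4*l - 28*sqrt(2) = (l + 4)*(l - 7*sqrt(2))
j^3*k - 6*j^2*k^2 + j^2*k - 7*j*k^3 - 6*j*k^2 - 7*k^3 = (j - 7*k)*(j + k)*(j*k + k)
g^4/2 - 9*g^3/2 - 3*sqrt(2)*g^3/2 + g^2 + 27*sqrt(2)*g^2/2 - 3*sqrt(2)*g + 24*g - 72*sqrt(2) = (g/2 + 1)*(g - 8)*(g - 3)*(g - 3*sqrt(2))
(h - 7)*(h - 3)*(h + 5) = h^3 - 5*h^2 - 29*h + 105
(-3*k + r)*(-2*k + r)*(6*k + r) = 36*k^3 - 24*k^2*r + k*r^2 + r^3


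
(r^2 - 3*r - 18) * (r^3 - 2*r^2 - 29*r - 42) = r^5 - 5*r^4 - 41*r^3 + 81*r^2 + 648*r + 756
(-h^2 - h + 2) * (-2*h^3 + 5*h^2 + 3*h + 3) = 2*h^5 - 3*h^4 - 12*h^3 + 4*h^2 + 3*h + 6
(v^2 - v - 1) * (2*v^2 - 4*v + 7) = 2*v^4 - 6*v^3 + 9*v^2 - 3*v - 7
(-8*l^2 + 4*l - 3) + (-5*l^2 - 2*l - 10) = -13*l^2 + 2*l - 13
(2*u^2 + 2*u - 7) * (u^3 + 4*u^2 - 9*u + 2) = 2*u^5 + 10*u^4 - 17*u^3 - 42*u^2 + 67*u - 14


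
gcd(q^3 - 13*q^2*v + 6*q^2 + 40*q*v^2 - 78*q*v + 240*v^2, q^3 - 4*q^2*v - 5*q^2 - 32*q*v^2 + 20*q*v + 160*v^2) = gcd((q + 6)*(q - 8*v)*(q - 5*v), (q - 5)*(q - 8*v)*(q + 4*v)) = q - 8*v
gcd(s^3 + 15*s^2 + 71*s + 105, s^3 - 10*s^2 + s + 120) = s + 3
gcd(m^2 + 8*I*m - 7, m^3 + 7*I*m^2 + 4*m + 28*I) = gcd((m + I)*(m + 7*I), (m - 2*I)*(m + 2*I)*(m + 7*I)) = m + 7*I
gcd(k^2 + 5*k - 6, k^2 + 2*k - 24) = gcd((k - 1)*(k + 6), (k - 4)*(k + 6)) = k + 6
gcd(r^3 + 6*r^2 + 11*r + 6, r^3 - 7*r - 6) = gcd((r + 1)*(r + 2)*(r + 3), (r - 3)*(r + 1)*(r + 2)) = r^2 + 3*r + 2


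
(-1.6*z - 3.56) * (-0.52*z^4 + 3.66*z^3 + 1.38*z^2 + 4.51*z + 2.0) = 0.832*z^5 - 4.0048*z^4 - 15.2376*z^3 - 12.1288*z^2 - 19.2556*z - 7.12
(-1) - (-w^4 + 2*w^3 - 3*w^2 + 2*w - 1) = w^4 - 2*w^3 + 3*w^2 - 2*w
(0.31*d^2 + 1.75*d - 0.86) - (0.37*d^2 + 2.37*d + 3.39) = -0.06*d^2 - 0.62*d - 4.25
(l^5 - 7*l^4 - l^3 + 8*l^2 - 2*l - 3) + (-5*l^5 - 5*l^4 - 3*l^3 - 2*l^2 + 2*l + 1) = -4*l^5 - 12*l^4 - 4*l^3 + 6*l^2 - 2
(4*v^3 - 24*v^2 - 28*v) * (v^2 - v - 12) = 4*v^5 - 28*v^4 - 52*v^3 + 316*v^2 + 336*v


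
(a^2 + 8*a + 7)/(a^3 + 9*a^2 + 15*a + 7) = 1/(a + 1)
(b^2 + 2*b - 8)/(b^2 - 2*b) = (b + 4)/b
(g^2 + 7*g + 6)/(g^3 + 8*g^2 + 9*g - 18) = (g + 1)/(g^2 + 2*g - 3)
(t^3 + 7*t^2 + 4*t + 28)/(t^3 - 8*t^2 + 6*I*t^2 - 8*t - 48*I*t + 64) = (t^2 + t*(7 - 2*I) - 14*I)/(t^2 + 4*t*(-2 + I) - 32*I)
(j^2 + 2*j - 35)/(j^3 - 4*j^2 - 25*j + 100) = (j + 7)/(j^2 + j - 20)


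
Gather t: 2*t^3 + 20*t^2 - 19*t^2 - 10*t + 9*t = 2*t^3 + t^2 - t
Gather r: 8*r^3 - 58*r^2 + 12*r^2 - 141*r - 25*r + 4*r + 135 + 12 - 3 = 8*r^3 - 46*r^2 - 162*r + 144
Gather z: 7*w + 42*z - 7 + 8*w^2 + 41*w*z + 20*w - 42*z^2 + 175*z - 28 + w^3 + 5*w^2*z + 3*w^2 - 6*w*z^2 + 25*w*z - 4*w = w^3 + 11*w^2 + 23*w + z^2*(-6*w - 42) + z*(5*w^2 + 66*w + 217) - 35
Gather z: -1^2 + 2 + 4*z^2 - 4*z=4*z^2 - 4*z + 1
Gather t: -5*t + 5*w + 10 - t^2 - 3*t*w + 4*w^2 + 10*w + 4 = -t^2 + t*(-3*w - 5) + 4*w^2 + 15*w + 14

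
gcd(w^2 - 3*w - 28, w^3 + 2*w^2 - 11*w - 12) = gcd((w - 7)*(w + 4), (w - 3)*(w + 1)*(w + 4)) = w + 4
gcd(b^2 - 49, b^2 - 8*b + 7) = b - 7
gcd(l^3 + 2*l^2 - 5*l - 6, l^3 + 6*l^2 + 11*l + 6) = l^2 + 4*l + 3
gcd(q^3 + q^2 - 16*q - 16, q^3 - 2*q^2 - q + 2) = q + 1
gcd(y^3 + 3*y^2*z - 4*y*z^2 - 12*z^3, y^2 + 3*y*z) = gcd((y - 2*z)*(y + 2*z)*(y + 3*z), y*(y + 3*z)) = y + 3*z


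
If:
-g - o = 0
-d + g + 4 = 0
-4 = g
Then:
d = 0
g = -4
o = 4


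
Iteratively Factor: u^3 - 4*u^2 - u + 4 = (u - 1)*(u^2 - 3*u - 4) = (u - 1)*(u + 1)*(u - 4)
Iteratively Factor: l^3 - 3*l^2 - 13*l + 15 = (l - 1)*(l^2 - 2*l - 15) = (l - 1)*(l + 3)*(l - 5)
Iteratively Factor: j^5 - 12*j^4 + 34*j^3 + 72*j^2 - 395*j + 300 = (j - 5)*(j^4 - 7*j^3 - j^2 + 67*j - 60) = (j - 5)*(j + 3)*(j^3 - 10*j^2 + 29*j - 20) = (j - 5)^2*(j + 3)*(j^2 - 5*j + 4) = (j - 5)^2*(j - 4)*(j + 3)*(j - 1)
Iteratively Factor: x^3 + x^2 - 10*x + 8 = (x + 4)*(x^2 - 3*x + 2) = (x - 2)*(x + 4)*(x - 1)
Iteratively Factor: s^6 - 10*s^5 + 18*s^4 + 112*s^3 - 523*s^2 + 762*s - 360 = (s - 3)*(s^5 - 7*s^4 - 3*s^3 + 103*s^2 - 214*s + 120) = (s - 3)*(s - 1)*(s^4 - 6*s^3 - 9*s^2 + 94*s - 120) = (s - 5)*(s - 3)*(s - 1)*(s^3 - s^2 - 14*s + 24) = (s - 5)*(s - 3)^2*(s - 1)*(s^2 + 2*s - 8) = (s - 5)*(s - 3)^2*(s - 2)*(s - 1)*(s + 4)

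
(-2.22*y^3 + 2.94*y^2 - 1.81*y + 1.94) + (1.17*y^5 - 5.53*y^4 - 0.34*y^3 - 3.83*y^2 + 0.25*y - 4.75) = 1.17*y^5 - 5.53*y^4 - 2.56*y^3 - 0.89*y^2 - 1.56*y - 2.81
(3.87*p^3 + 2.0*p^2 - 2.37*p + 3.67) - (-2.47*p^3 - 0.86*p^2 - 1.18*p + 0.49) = 6.34*p^3 + 2.86*p^2 - 1.19*p + 3.18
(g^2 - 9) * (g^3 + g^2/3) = g^5 + g^4/3 - 9*g^3 - 3*g^2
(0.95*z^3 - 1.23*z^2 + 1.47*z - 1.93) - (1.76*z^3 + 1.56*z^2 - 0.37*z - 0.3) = -0.81*z^3 - 2.79*z^2 + 1.84*z - 1.63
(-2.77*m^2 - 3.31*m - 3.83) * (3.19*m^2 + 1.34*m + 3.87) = -8.8363*m^4 - 14.2707*m^3 - 27.373*m^2 - 17.9419*m - 14.8221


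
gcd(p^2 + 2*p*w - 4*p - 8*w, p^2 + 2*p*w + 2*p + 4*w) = p + 2*w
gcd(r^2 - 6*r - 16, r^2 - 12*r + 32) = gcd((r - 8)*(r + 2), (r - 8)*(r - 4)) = r - 8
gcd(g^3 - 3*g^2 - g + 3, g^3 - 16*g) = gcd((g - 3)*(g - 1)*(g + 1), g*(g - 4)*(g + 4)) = 1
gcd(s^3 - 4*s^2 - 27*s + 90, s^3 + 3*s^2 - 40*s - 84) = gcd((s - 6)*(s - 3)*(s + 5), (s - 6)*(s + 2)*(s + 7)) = s - 6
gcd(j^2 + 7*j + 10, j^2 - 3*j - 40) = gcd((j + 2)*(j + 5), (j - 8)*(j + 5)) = j + 5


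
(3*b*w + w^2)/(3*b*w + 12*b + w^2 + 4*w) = w/(w + 4)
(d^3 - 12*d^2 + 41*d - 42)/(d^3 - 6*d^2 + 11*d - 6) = (d - 7)/(d - 1)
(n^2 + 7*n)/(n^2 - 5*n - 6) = n*(n + 7)/(n^2 - 5*n - 6)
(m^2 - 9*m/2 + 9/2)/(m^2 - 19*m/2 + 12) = (m - 3)/(m - 8)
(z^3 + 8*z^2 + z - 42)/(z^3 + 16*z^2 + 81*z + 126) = (z - 2)/(z + 6)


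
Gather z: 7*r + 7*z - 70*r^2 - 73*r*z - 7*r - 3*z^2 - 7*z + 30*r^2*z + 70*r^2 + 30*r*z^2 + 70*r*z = z^2*(30*r - 3) + z*(30*r^2 - 3*r)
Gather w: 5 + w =w + 5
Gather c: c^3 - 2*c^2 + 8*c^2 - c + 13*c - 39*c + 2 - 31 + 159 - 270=c^3 + 6*c^2 - 27*c - 140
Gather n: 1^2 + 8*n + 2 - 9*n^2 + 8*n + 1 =-9*n^2 + 16*n + 4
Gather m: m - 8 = m - 8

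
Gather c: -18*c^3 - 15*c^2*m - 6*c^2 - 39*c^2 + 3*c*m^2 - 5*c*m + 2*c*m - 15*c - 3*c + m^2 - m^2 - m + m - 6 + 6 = -18*c^3 + c^2*(-15*m - 45) + c*(3*m^2 - 3*m - 18)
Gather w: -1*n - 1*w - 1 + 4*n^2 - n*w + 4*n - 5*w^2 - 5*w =4*n^2 + 3*n - 5*w^2 + w*(-n - 6) - 1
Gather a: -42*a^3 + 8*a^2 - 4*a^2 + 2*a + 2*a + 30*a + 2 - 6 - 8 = -42*a^3 + 4*a^2 + 34*a - 12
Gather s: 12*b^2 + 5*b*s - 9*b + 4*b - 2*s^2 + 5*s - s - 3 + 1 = 12*b^2 - 5*b - 2*s^2 + s*(5*b + 4) - 2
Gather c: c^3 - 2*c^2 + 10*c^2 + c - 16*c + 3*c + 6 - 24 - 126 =c^3 + 8*c^2 - 12*c - 144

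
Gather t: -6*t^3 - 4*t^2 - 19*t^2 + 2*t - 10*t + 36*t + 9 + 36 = -6*t^3 - 23*t^2 + 28*t + 45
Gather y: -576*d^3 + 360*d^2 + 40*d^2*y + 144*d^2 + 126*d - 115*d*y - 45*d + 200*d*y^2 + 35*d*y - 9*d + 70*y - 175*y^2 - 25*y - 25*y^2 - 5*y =-576*d^3 + 504*d^2 + 72*d + y^2*(200*d - 200) + y*(40*d^2 - 80*d + 40)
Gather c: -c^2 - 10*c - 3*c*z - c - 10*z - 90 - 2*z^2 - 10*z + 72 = -c^2 + c*(-3*z - 11) - 2*z^2 - 20*z - 18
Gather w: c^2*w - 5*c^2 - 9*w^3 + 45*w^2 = c^2*w - 5*c^2 - 9*w^3 + 45*w^2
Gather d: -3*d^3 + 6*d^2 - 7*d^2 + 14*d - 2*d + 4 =-3*d^3 - d^2 + 12*d + 4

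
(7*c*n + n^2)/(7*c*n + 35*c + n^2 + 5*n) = n/(n + 5)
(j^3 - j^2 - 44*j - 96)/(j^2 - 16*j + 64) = (j^2 + 7*j + 12)/(j - 8)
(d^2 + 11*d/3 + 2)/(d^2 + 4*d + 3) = (d + 2/3)/(d + 1)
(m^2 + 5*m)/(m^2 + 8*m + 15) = m/(m + 3)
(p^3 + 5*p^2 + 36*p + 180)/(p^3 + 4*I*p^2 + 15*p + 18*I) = (p^2 + p*(5 - 6*I) - 30*I)/(p^2 - 2*I*p + 3)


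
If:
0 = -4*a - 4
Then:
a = -1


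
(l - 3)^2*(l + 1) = l^3 - 5*l^2 + 3*l + 9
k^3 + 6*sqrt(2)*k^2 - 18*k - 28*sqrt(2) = (k - 2*sqrt(2))*(k + sqrt(2))*(k + 7*sqrt(2))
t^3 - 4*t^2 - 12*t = t*(t - 6)*(t + 2)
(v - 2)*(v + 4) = v^2 + 2*v - 8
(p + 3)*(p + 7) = p^2 + 10*p + 21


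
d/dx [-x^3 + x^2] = x*(2 - 3*x)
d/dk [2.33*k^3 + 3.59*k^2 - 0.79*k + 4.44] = 6.99*k^2 + 7.18*k - 0.79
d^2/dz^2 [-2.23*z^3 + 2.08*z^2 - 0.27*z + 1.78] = 4.16 - 13.38*z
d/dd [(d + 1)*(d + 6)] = 2*d + 7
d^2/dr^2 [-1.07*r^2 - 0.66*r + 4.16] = -2.14000000000000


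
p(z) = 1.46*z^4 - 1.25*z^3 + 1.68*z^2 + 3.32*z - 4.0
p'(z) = 5.84*z^3 - 3.75*z^2 + 3.36*z + 3.32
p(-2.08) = 34.94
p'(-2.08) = -72.45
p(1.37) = 5.63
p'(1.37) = 15.90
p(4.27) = 428.85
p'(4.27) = 403.96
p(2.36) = 42.05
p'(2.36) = 67.13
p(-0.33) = -4.85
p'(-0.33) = 1.59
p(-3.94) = 437.29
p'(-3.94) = -425.32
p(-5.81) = 1942.21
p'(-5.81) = -1288.14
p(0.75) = -0.63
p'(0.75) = 6.19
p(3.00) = 105.59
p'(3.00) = 137.33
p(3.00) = 105.59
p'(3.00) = 137.33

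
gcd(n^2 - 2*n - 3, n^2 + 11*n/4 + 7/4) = n + 1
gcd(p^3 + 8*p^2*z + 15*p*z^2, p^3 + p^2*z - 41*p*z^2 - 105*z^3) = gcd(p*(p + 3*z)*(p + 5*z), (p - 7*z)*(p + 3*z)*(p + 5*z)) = p^2 + 8*p*z + 15*z^2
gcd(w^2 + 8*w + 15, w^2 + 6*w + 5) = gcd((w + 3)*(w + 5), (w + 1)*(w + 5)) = w + 5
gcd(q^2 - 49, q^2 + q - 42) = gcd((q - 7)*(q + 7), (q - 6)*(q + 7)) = q + 7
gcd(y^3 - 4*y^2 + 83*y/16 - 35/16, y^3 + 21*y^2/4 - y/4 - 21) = y - 7/4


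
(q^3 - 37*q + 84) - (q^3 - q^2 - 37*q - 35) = q^2 + 119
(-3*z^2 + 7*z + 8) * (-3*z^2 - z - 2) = 9*z^4 - 18*z^3 - 25*z^2 - 22*z - 16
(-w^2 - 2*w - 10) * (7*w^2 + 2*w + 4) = -7*w^4 - 16*w^3 - 78*w^2 - 28*w - 40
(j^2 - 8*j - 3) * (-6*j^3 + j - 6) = -6*j^5 + 48*j^4 + 19*j^3 - 14*j^2 + 45*j + 18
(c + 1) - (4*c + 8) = -3*c - 7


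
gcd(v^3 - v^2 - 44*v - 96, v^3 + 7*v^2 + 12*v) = v^2 + 7*v + 12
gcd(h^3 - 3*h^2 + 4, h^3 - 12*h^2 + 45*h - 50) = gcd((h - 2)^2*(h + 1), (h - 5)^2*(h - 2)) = h - 2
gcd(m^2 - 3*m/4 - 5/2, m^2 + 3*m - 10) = m - 2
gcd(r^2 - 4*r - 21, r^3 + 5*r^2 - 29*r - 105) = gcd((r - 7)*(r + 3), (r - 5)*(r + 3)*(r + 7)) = r + 3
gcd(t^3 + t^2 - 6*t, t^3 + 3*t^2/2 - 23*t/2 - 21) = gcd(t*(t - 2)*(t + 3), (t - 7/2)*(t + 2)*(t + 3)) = t + 3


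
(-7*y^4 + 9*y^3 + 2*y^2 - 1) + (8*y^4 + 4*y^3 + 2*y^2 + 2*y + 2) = y^4 + 13*y^3 + 4*y^2 + 2*y + 1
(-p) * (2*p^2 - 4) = -2*p^3 + 4*p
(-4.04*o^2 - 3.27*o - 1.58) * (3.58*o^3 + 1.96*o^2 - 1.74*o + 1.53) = -14.4632*o^5 - 19.625*o^4 - 5.036*o^3 - 3.5882*o^2 - 2.2539*o - 2.4174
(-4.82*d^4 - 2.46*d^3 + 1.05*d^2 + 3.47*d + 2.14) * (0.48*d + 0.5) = -2.3136*d^5 - 3.5908*d^4 - 0.726*d^3 + 2.1906*d^2 + 2.7622*d + 1.07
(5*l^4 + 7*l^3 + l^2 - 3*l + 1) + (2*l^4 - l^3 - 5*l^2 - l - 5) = 7*l^4 + 6*l^3 - 4*l^2 - 4*l - 4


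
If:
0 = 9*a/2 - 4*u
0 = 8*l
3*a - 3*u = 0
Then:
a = 0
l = 0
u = 0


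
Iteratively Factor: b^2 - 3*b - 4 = (b - 4)*(b + 1)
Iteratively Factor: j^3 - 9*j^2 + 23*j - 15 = (j - 3)*(j^2 - 6*j + 5) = (j - 5)*(j - 3)*(j - 1)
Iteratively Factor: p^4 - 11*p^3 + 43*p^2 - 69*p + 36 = (p - 3)*(p^3 - 8*p^2 + 19*p - 12) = (p - 4)*(p - 3)*(p^2 - 4*p + 3) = (p - 4)*(p - 3)^2*(p - 1)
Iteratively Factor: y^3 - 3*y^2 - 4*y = (y - 4)*(y^2 + y) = (y - 4)*(y + 1)*(y)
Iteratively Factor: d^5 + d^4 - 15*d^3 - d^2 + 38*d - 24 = (d + 2)*(d^4 - d^3 - 13*d^2 + 25*d - 12) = (d - 1)*(d + 2)*(d^3 - 13*d + 12) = (d - 1)^2*(d + 2)*(d^2 + d - 12) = (d - 3)*(d - 1)^2*(d + 2)*(d + 4)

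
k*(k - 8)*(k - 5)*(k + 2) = k^4 - 11*k^3 + 14*k^2 + 80*k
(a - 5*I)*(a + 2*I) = a^2 - 3*I*a + 10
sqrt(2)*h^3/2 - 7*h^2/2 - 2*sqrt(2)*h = h*(h - 4*sqrt(2))*(sqrt(2)*h/2 + 1/2)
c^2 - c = c*(c - 1)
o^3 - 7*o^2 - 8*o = o*(o - 8)*(o + 1)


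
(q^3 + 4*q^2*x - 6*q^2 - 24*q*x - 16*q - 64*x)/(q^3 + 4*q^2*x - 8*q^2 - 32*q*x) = (q + 2)/q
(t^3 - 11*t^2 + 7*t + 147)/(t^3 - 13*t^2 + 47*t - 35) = (t^2 - 4*t - 21)/(t^2 - 6*t + 5)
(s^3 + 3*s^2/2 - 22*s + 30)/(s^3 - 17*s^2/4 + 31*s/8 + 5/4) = 4*(s + 6)/(4*s + 1)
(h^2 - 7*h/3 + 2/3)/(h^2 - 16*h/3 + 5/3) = (h - 2)/(h - 5)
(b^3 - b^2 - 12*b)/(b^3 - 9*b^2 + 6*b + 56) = b*(b + 3)/(b^2 - 5*b - 14)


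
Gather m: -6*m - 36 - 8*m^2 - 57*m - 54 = -8*m^2 - 63*m - 90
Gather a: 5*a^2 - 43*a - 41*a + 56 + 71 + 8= 5*a^2 - 84*a + 135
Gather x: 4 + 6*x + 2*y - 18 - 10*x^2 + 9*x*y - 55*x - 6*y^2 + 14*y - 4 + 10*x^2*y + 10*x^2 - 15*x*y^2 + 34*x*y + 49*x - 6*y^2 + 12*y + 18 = 10*x^2*y + x*(-15*y^2 + 43*y) - 12*y^2 + 28*y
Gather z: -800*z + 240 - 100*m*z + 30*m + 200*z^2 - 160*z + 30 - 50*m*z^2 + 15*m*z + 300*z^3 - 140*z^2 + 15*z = 30*m + 300*z^3 + z^2*(60 - 50*m) + z*(-85*m - 945) + 270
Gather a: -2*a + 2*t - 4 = -2*a + 2*t - 4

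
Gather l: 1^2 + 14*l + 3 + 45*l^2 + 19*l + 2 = 45*l^2 + 33*l + 6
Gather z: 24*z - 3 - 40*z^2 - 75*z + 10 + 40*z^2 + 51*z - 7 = 0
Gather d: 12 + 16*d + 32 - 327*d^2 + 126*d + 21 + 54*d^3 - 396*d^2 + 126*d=54*d^3 - 723*d^2 + 268*d + 65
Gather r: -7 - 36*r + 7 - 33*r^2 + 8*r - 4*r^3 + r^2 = -4*r^3 - 32*r^2 - 28*r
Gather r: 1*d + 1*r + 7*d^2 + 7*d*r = 7*d^2 + d + r*(7*d + 1)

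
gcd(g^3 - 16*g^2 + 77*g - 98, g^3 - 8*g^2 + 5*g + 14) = g^2 - 9*g + 14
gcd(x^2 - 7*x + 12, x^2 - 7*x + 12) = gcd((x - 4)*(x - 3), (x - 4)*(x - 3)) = x^2 - 7*x + 12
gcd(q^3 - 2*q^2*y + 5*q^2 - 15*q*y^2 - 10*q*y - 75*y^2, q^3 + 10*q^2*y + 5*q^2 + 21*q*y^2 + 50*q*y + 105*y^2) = q^2 + 3*q*y + 5*q + 15*y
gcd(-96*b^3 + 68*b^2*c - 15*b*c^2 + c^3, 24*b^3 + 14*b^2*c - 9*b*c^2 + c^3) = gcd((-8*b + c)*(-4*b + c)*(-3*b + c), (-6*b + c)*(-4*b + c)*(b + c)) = 4*b - c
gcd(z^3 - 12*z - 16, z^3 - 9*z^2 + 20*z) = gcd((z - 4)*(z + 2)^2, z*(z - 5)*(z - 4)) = z - 4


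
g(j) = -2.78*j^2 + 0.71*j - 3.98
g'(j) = 0.71 - 5.56*j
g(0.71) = -4.88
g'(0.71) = -3.24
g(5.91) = -96.88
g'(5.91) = -32.15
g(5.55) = -85.67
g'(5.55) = -30.15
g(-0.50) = -5.03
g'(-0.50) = 3.49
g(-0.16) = -4.16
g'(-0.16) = 1.60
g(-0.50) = -5.03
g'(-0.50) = 3.49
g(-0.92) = -6.99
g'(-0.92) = 5.83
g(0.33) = -4.05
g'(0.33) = -1.12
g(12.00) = -395.78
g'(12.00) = -66.01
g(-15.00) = -640.13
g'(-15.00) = 84.11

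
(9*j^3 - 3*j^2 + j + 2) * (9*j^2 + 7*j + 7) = 81*j^5 + 36*j^4 + 51*j^3 + 4*j^2 + 21*j + 14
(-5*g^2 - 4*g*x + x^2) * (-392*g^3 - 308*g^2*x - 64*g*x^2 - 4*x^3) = 1960*g^5 + 3108*g^4*x + 1160*g^3*x^2 - 32*g^2*x^3 - 48*g*x^4 - 4*x^5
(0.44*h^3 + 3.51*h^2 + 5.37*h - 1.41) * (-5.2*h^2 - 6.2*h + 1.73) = -2.288*h^5 - 20.98*h^4 - 48.9248*h^3 - 19.8897*h^2 + 18.0321*h - 2.4393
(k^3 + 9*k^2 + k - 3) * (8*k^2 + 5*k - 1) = 8*k^5 + 77*k^4 + 52*k^3 - 28*k^2 - 16*k + 3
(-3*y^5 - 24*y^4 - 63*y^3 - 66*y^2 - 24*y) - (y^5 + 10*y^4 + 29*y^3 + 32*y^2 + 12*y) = -4*y^5 - 34*y^4 - 92*y^3 - 98*y^2 - 36*y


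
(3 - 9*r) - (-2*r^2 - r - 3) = 2*r^2 - 8*r + 6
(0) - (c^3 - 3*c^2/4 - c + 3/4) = -c^3 + 3*c^2/4 + c - 3/4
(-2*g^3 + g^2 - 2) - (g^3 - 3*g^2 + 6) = -3*g^3 + 4*g^2 - 8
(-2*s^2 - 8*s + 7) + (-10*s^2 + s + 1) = -12*s^2 - 7*s + 8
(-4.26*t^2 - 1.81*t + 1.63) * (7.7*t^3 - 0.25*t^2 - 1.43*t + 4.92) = -32.802*t^5 - 12.872*t^4 + 19.0953*t^3 - 18.7784*t^2 - 11.2361*t + 8.0196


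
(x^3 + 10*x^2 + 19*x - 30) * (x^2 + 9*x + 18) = x^5 + 19*x^4 + 127*x^3 + 321*x^2 + 72*x - 540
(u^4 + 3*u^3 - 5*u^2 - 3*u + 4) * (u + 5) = u^5 + 8*u^4 + 10*u^3 - 28*u^2 - 11*u + 20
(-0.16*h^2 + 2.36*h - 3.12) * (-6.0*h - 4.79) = 0.96*h^3 - 13.3936*h^2 + 7.4156*h + 14.9448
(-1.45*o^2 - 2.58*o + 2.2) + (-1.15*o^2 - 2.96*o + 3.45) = -2.6*o^2 - 5.54*o + 5.65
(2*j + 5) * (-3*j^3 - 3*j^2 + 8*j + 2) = -6*j^4 - 21*j^3 + j^2 + 44*j + 10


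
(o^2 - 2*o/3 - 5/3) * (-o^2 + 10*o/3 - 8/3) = -o^4 + 4*o^3 - 29*o^2/9 - 34*o/9 + 40/9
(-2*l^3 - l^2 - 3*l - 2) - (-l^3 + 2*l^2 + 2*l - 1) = -l^3 - 3*l^2 - 5*l - 1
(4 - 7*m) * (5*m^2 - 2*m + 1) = -35*m^3 + 34*m^2 - 15*m + 4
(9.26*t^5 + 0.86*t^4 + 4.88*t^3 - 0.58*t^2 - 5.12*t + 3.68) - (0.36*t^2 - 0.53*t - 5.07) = 9.26*t^5 + 0.86*t^4 + 4.88*t^3 - 0.94*t^2 - 4.59*t + 8.75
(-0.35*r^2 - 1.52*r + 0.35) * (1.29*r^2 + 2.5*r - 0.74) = -0.4515*r^4 - 2.8358*r^3 - 3.0895*r^2 + 1.9998*r - 0.259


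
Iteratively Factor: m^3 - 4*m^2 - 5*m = (m - 5)*(m^2 + m) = (m - 5)*(m + 1)*(m)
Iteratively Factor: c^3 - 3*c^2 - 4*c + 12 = (c - 2)*(c^2 - c - 6) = (c - 2)*(c + 2)*(c - 3)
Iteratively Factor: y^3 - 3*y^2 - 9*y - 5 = (y + 1)*(y^2 - 4*y - 5) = (y + 1)^2*(y - 5)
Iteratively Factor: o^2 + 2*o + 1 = (o + 1)*(o + 1)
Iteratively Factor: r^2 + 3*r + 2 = (r + 1)*(r + 2)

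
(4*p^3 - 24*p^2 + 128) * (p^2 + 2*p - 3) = 4*p^5 - 16*p^4 - 60*p^3 + 200*p^2 + 256*p - 384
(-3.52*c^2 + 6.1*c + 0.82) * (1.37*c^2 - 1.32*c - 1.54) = -4.8224*c^4 + 13.0034*c^3 - 1.5078*c^2 - 10.4764*c - 1.2628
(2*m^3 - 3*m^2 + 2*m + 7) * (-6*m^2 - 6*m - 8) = -12*m^5 + 6*m^4 - 10*m^3 - 30*m^2 - 58*m - 56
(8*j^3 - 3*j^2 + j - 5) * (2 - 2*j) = -16*j^4 + 22*j^3 - 8*j^2 + 12*j - 10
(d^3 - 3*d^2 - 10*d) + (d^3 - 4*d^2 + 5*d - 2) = 2*d^3 - 7*d^2 - 5*d - 2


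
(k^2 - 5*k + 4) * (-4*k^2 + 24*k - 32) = -4*k^4 + 44*k^3 - 168*k^2 + 256*k - 128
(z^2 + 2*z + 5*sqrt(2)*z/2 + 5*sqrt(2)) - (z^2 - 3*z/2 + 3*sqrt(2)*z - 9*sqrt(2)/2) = -sqrt(2)*z/2 + 7*z/2 + 19*sqrt(2)/2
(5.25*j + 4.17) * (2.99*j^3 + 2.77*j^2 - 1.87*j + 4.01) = 15.6975*j^4 + 27.0108*j^3 + 1.7334*j^2 + 13.2546*j + 16.7217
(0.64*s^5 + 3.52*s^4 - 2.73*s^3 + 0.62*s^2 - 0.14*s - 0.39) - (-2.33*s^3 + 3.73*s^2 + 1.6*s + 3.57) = 0.64*s^5 + 3.52*s^4 - 0.4*s^3 - 3.11*s^2 - 1.74*s - 3.96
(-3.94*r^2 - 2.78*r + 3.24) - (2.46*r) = -3.94*r^2 - 5.24*r + 3.24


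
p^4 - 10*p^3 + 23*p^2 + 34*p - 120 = (p - 5)*(p - 4)*(p - 3)*(p + 2)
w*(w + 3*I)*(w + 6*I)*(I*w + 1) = I*w^4 - 8*w^3 - 9*I*w^2 - 18*w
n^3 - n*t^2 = n*(n - t)*(n + t)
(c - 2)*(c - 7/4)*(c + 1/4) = c^3 - 7*c^2/2 + 41*c/16 + 7/8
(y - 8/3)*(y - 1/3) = y^2 - 3*y + 8/9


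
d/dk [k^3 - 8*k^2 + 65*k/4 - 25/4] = 3*k^2 - 16*k + 65/4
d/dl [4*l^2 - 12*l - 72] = 8*l - 12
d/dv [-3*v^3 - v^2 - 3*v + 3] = -9*v^2 - 2*v - 3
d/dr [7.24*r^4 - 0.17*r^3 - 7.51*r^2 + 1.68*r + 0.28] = 28.96*r^3 - 0.51*r^2 - 15.02*r + 1.68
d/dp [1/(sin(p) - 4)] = -cos(p)/(sin(p) - 4)^2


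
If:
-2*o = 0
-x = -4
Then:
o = 0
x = 4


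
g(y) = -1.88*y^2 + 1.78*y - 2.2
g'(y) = 1.78 - 3.76*y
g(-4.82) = -54.46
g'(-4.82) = 19.90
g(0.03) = -2.15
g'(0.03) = 1.67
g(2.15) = -7.06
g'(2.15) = -6.30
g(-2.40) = -17.30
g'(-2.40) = 10.80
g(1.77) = -4.94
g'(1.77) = -4.88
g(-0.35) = -3.05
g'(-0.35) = 3.10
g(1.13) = -2.59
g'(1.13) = -2.47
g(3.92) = -24.11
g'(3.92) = -12.96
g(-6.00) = -80.56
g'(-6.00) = 24.34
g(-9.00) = -170.50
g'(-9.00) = 35.62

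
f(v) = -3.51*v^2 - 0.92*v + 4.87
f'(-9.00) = 62.26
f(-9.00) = -271.16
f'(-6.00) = 41.20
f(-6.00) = -115.97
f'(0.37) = -3.52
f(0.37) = 4.05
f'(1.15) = -8.99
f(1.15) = -0.83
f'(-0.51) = 2.66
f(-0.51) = 4.43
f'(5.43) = -39.04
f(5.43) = -103.62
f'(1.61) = -12.22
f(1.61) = -5.71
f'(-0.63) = 3.50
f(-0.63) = 4.06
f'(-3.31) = 22.32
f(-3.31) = -30.54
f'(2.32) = -17.21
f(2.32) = -16.16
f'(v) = -7.02*v - 0.92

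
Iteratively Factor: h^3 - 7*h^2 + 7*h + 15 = (h - 3)*(h^2 - 4*h - 5) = (h - 5)*(h - 3)*(h + 1)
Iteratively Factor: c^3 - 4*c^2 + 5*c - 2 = (c - 2)*(c^2 - 2*c + 1) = (c - 2)*(c - 1)*(c - 1)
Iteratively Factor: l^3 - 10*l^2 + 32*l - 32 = (l - 4)*(l^2 - 6*l + 8) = (l - 4)^2*(l - 2)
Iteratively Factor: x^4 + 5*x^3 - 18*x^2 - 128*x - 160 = (x + 4)*(x^3 + x^2 - 22*x - 40) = (x + 4)^2*(x^2 - 3*x - 10) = (x + 2)*(x + 4)^2*(x - 5)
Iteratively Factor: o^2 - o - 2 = (o - 2)*(o + 1)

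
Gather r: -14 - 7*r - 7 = -7*r - 21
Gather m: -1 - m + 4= 3 - m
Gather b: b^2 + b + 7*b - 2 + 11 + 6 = b^2 + 8*b + 15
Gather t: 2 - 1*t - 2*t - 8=-3*t - 6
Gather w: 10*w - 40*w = -30*w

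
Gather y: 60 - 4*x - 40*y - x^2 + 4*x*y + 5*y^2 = -x^2 - 4*x + 5*y^2 + y*(4*x - 40) + 60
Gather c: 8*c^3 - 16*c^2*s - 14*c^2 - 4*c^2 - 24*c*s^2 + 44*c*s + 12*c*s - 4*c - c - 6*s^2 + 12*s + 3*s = 8*c^3 + c^2*(-16*s - 18) + c*(-24*s^2 + 56*s - 5) - 6*s^2 + 15*s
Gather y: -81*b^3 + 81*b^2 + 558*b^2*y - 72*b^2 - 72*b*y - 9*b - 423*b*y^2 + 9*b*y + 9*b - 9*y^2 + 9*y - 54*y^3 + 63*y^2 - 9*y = -81*b^3 + 9*b^2 - 54*y^3 + y^2*(54 - 423*b) + y*(558*b^2 - 63*b)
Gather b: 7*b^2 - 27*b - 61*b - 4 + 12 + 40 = 7*b^2 - 88*b + 48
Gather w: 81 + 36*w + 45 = 36*w + 126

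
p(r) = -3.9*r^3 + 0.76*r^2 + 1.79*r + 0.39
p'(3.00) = -98.95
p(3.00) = -92.70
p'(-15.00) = -2653.51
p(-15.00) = 13307.04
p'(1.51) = -22.59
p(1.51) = -8.60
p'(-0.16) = 1.25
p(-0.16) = 0.14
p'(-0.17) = 1.19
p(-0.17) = 0.13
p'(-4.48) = -239.84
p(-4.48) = 358.29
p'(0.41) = 0.45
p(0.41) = 0.98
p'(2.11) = -47.09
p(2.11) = -29.09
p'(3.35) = -124.42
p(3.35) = -131.71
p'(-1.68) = -33.79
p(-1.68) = 18.02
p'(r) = -11.7*r^2 + 1.52*r + 1.79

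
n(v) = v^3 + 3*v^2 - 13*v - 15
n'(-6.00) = 59.00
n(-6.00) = -45.00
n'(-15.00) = 572.00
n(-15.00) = -2520.00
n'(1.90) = 9.23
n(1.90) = -22.01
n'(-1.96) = -13.24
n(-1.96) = 14.48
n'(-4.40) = 18.68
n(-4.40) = 15.10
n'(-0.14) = -13.78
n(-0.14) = -13.12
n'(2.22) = 15.11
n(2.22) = -18.13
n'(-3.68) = 5.55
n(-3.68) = 23.63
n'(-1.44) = -15.42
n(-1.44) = 6.95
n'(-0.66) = -15.65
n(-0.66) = -5.40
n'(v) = 3*v^2 + 6*v - 13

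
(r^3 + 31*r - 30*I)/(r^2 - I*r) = r + I + 30/r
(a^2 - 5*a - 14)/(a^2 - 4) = (a - 7)/(a - 2)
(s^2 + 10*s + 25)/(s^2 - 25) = (s + 5)/(s - 5)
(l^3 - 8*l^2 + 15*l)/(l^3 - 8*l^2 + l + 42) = l*(l - 5)/(l^2 - 5*l - 14)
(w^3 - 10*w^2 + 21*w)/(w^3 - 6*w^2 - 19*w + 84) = w/(w + 4)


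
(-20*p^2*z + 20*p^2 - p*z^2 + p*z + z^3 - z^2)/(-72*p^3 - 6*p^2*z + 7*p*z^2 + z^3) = (-5*p*z + 5*p + z^2 - z)/(-18*p^2 + 3*p*z + z^2)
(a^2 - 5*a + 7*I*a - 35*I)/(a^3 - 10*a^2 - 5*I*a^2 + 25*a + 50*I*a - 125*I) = (a + 7*I)/(a^2 - 5*a*(1 + I) + 25*I)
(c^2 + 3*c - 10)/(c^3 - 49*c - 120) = (c - 2)/(c^2 - 5*c - 24)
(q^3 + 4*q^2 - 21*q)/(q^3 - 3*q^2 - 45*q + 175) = q*(q - 3)/(q^2 - 10*q + 25)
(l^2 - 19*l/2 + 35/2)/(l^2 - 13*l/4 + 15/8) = 4*(l - 7)/(4*l - 3)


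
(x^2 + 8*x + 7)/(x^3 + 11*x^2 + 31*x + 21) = 1/(x + 3)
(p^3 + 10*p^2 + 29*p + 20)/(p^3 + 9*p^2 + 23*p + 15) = (p + 4)/(p + 3)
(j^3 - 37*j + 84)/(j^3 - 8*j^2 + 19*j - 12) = (j + 7)/(j - 1)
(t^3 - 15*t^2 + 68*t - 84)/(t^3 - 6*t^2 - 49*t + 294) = (t - 2)/(t + 7)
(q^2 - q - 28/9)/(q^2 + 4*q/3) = (q - 7/3)/q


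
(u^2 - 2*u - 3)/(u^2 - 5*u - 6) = (u - 3)/(u - 6)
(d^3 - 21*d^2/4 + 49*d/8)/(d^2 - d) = (8*d^2 - 42*d + 49)/(8*(d - 1))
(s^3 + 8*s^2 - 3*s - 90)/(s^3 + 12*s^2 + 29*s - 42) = (s^2 + 2*s - 15)/(s^2 + 6*s - 7)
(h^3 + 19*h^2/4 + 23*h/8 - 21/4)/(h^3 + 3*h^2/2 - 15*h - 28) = (h - 3/4)/(h - 4)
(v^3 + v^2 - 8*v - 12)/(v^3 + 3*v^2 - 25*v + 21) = (v^2 + 4*v + 4)/(v^2 + 6*v - 7)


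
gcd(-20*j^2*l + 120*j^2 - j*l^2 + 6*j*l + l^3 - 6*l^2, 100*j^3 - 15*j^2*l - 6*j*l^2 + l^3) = 20*j^2 + j*l - l^2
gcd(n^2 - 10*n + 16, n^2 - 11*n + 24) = n - 8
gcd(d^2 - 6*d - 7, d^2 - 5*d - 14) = d - 7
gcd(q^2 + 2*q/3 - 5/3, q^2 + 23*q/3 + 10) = q + 5/3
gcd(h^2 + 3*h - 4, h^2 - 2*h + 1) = h - 1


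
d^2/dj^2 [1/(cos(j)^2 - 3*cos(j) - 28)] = (4*sin(j)^4 - 123*sin(j)^2 - 291*cos(j)/4 - 9*cos(3*j)/4 + 45)/(sin(j)^2 + 3*cos(j) + 27)^3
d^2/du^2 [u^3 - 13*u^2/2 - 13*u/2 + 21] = 6*u - 13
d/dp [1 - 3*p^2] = -6*p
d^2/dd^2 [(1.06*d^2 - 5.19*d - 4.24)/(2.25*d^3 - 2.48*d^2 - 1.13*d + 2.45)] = (10.7325*d^6 - 157.64625*d^5 - 67.6485*d^4 + 200.56831*d^3 + 290.176884*d^2 - 120.261696*d - 78.364322)/(11.390625*d^9 - 37.665*d^8 + 24.353325*d^7 + 59.788783*d^6 - 94.256781*d^5 - 1.66944599999999*d^4 + 80.269258*d^3 - 35.273385*d^2 - 20.348475*d + 14.706125)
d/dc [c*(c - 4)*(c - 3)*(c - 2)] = 4*c^3 - 27*c^2 + 52*c - 24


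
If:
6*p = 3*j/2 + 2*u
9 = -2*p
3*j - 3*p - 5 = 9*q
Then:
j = -4*u/3 - 18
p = -9/2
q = -4*u/9 - 91/18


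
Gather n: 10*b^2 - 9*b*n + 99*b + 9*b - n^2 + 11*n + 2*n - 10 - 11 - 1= 10*b^2 + 108*b - n^2 + n*(13 - 9*b) - 22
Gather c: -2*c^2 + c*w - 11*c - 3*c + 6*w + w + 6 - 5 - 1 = -2*c^2 + c*(w - 14) + 7*w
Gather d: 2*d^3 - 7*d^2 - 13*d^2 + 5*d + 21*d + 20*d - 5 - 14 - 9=2*d^3 - 20*d^2 + 46*d - 28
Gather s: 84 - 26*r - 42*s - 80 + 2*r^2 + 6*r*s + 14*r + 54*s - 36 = 2*r^2 - 12*r + s*(6*r + 12) - 32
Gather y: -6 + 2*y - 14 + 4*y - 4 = 6*y - 24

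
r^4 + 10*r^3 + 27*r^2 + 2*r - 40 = (r - 1)*(r + 2)*(r + 4)*(r + 5)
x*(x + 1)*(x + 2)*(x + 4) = x^4 + 7*x^3 + 14*x^2 + 8*x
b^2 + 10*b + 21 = (b + 3)*(b + 7)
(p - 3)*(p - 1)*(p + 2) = p^3 - 2*p^2 - 5*p + 6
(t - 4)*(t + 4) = t^2 - 16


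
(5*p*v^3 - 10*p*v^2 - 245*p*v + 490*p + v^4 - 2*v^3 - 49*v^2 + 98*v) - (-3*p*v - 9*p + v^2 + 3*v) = 5*p*v^3 - 10*p*v^2 - 242*p*v + 499*p + v^4 - 2*v^3 - 50*v^2 + 95*v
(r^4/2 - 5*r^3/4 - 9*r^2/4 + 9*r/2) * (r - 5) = r^5/2 - 15*r^4/4 + 4*r^3 + 63*r^2/4 - 45*r/2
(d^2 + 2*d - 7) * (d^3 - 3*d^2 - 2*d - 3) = d^5 - d^4 - 15*d^3 + 14*d^2 + 8*d + 21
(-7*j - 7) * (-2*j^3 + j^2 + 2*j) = 14*j^4 + 7*j^3 - 21*j^2 - 14*j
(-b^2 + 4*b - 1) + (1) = -b^2 + 4*b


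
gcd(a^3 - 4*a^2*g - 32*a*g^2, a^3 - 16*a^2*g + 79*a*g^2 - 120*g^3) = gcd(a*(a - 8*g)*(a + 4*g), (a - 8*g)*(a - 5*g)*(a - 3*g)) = a - 8*g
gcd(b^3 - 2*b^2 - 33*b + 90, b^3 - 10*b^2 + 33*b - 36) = b - 3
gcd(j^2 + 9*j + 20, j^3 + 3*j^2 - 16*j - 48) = j + 4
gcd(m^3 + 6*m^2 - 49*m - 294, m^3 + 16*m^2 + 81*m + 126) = m^2 + 13*m + 42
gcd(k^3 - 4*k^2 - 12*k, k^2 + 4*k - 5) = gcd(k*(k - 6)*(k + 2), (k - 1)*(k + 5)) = 1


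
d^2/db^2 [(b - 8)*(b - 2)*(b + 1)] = 6*b - 18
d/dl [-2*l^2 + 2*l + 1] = 2 - 4*l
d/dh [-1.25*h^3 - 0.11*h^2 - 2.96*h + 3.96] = -3.75*h^2 - 0.22*h - 2.96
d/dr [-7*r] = -7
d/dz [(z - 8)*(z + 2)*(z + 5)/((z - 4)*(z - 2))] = (z^4 - 12*z^3 + 76*z^2 + 144*z - 848)/(z^4 - 12*z^3 + 52*z^2 - 96*z + 64)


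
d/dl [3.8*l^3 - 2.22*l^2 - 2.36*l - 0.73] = 11.4*l^2 - 4.44*l - 2.36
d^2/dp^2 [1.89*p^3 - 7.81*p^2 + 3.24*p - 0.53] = 11.34*p - 15.62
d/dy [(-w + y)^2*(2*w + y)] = -3*w^2 + 3*y^2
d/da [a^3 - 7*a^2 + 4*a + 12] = 3*a^2 - 14*a + 4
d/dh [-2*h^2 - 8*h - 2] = -4*h - 8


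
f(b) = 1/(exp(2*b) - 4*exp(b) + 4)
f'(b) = (-2*exp(2*b) + 4*exp(b))/(exp(2*b) - 4*exp(b) + 4)^2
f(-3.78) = 0.26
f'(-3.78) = 0.01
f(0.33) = 2.70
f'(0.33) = 12.31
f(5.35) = 0.00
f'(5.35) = -0.00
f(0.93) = 3.50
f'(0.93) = -33.19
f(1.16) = 0.71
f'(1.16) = -3.79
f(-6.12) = 0.25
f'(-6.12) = 0.00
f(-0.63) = 0.46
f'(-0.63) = 0.34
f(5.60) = 0.00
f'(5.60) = -0.00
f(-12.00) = 0.25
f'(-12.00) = 0.00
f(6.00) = 0.00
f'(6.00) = 0.00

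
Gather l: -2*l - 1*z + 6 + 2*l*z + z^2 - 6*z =l*(2*z - 2) + z^2 - 7*z + 6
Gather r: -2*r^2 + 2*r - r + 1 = -2*r^2 + r + 1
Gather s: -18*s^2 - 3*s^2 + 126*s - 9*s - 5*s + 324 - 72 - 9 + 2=-21*s^2 + 112*s + 245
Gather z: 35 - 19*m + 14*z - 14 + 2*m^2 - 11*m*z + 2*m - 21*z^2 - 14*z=2*m^2 - 11*m*z - 17*m - 21*z^2 + 21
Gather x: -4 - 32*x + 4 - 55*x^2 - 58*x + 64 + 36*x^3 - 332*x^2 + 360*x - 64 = 36*x^3 - 387*x^2 + 270*x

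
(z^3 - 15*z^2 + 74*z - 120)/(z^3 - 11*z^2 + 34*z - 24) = (z - 5)/(z - 1)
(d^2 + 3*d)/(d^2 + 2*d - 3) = d/(d - 1)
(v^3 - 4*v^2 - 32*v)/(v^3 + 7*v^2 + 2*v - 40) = v*(v - 8)/(v^2 + 3*v - 10)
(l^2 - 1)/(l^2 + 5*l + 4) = (l - 1)/(l + 4)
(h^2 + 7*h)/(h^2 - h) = (h + 7)/(h - 1)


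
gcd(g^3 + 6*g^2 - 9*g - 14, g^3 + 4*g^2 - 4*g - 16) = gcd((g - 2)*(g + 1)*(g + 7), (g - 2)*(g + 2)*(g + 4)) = g - 2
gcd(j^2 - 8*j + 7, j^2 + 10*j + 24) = 1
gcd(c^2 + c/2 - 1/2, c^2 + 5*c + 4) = c + 1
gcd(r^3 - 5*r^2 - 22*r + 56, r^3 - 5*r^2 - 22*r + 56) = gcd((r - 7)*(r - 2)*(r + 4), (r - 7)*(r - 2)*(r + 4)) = r^3 - 5*r^2 - 22*r + 56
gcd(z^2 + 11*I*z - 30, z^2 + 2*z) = 1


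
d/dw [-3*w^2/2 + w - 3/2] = 1 - 3*w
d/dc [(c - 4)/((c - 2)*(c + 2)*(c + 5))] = (-2*c^3 + 7*c^2 + 40*c - 36)/(c^6 + 10*c^5 + 17*c^4 - 80*c^3 - 184*c^2 + 160*c + 400)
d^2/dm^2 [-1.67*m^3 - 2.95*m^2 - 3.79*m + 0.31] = -10.02*m - 5.9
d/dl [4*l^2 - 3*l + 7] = 8*l - 3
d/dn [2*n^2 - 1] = 4*n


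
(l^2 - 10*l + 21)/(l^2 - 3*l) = (l - 7)/l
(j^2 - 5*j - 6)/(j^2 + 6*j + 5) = (j - 6)/(j + 5)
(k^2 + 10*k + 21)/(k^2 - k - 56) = (k + 3)/(k - 8)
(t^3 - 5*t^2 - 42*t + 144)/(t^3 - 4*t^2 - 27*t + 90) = (t^2 - 2*t - 48)/(t^2 - t - 30)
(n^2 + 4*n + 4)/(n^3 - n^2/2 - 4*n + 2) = 2*(n + 2)/(2*n^2 - 5*n + 2)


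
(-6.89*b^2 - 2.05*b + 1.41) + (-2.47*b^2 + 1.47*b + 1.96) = -9.36*b^2 - 0.58*b + 3.37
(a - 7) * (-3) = 21 - 3*a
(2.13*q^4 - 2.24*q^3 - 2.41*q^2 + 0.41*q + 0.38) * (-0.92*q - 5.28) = -1.9596*q^5 - 9.1856*q^4 + 14.0444*q^3 + 12.3476*q^2 - 2.5144*q - 2.0064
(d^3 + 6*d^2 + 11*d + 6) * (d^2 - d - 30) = d^5 + 5*d^4 - 25*d^3 - 185*d^2 - 336*d - 180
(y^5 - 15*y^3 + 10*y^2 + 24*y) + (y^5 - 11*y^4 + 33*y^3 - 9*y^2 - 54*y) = 2*y^5 - 11*y^4 + 18*y^3 + y^2 - 30*y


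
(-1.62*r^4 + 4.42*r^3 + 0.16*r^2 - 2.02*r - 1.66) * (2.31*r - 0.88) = -3.7422*r^5 + 11.6358*r^4 - 3.52*r^3 - 4.807*r^2 - 2.057*r + 1.4608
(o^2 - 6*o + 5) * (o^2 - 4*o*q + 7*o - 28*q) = o^4 - 4*o^3*q + o^3 - 4*o^2*q - 37*o^2 + 148*o*q + 35*o - 140*q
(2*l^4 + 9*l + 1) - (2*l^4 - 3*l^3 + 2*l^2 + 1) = 3*l^3 - 2*l^2 + 9*l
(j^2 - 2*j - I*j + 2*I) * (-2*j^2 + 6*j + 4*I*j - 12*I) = -2*j^4 + 10*j^3 + 6*I*j^3 - 8*j^2 - 30*I*j^2 - 20*j + 36*I*j + 24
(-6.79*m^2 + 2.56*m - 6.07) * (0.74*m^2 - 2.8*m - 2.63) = -5.0246*m^4 + 20.9064*m^3 + 6.1979*m^2 + 10.2632*m + 15.9641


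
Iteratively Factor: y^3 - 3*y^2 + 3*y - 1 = (y - 1)*(y^2 - 2*y + 1) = (y - 1)^2*(y - 1)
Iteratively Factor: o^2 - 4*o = (o - 4)*(o)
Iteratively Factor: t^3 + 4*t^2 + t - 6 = (t + 2)*(t^2 + 2*t - 3) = (t - 1)*(t + 2)*(t + 3)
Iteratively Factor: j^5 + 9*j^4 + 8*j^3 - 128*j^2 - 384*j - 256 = (j + 4)*(j^4 + 5*j^3 - 12*j^2 - 80*j - 64) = (j + 1)*(j + 4)*(j^3 + 4*j^2 - 16*j - 64) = (j - 4)*(j + 1)*(j + 4)*(j^2 + 8*j + 16) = (j - 4)*(j + 1)*(j + 4)^2*(j + 4)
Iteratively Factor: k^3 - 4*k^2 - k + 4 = (k + 1)*(k^2 - 5*k + 4) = (k - 4)*(k + 1)*(k - 1)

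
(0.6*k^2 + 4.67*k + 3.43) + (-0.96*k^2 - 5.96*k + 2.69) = -0.36*k^2 - 1.29*k + 6.12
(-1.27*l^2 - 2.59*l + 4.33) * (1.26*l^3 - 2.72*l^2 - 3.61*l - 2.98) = -1.6002*l^5 + 0.191*l^4 + 17.0853*l^3 + 1.3569*l^2 - 7.9131*l - 12.9034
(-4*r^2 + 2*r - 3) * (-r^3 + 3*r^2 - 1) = 4*r^5 - 14*r^4 + 9*r^3 - 5*r^2 - 2*r + 3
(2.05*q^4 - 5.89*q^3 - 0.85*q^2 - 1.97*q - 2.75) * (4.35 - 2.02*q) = -4.141*q^5 + 20.8153*q^4 - 23.9045*q^3 + 0.2819*q^2 - 3.0145*q - 11.9625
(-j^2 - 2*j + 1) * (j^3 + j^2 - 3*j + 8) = -j^5 - 3*j^4 + 2*j^3 - j^2 - 19*j + 8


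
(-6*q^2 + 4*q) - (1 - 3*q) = -6*q^2 + 7*q - 1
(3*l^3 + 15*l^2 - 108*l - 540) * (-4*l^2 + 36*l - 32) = -12*l^5 + 48*l^4 + 876*l^3 - 2208*l^2 - 15984*l + 17280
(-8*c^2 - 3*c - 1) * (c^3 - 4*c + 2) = -8*c^5 - 3*c^4 + 31*c^3 - 4*c^2 - 2*c - 2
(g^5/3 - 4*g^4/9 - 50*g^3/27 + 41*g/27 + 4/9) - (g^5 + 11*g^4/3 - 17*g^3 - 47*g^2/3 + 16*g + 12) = -2*g^5/3 - 37*g^4/9 + 409*g^3/27 + 47*g^2/3 - 391*g/27 - 104/9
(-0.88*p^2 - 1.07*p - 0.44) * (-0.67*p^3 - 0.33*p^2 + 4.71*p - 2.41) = 0.5896*p^5 + 1.0073*p^4 - 3.4969*p^3 - 2.7737*p^2 + 0.5063*p + 1.0604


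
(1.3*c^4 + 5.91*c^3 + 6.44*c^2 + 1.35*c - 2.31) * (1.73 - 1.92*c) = -2.496*c^5 - 9.0982*c^4 - 2.1405*c^3 + 8.5492*c^2 + 6.7707*c - 3.9963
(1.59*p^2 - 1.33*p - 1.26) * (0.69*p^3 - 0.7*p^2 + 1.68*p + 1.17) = 1.0971*p^5 - 2.0307*p^4 + 2.7328*p^3 + 0.5079*p^2 - 3.6729*p - 1.4742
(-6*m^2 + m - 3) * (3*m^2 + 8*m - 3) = -18*m^4 - 45*m^3 + 17*m^2 - 27*m + 9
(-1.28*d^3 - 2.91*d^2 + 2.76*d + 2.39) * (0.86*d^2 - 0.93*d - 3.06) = -1.1008*d^5 - 1.3122*d^4 + 8.9967*d^3 + 8.3932*d^2 - 10.6683*d - 7.3134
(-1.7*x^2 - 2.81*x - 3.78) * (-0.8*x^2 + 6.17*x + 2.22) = 1.36*x^4 - 8.241*x^3 - 18.0877*x^2 - 29.5608*x - 8.3916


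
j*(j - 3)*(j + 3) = j^3 - 9*j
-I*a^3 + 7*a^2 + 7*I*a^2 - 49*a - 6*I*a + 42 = (a - 6)*(a + 7*I)*(-I*a + I)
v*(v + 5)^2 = v^3 + 10*v^2 + 25*v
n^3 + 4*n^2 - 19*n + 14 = (n - 2)*(n - 1)*(n + 7)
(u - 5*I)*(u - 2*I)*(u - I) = u^3 - 8*I*u^2 - 17*u + 10*I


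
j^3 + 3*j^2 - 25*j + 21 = (j - 3)*(j - 1)*(j + 7)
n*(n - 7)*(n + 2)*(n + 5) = n^4 - 39*n^2 - 70*n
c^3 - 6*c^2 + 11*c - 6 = (c - 3)*(c - 2)*(c - 1)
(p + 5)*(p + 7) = p^2 + 12*p + 35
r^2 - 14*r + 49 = (r - 7)^2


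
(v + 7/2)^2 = v^2 + 7*v + 49/4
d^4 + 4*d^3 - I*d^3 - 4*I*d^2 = d^2*(d + 4)*(d - I)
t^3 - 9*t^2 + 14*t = t*(t - 7)*(t - 2)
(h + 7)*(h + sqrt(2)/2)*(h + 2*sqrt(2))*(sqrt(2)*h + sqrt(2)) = sqrt(2)*h^4 + 5*h^3 + 8*sqrt(2)*h^3 + 9*sqrt(2)*h^2 + 40*h^2 + 16*sqrt(2)*h + 35*h + 14*sqrt(2)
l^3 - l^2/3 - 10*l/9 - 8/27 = (l - 4/3)*(l + 1/3)*(l + 2/3)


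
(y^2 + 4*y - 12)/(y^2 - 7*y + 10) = (y + 6)/(y - 5)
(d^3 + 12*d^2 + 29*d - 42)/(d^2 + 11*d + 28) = (d^2 + 5*d - 6)/(d + 4)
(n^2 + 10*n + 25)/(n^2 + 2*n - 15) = (n + 5)/(n - 3)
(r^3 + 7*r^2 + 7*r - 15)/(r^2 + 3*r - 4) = (r^2 + 8*r + 15)/(r + 4)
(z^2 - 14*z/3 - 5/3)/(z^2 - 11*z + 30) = (z + 1/3)/(z - 6)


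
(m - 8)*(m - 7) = m^2 - 15*m + 56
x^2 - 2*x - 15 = (x - 5)*(x + 3)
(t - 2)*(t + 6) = t^2 + 4*t - 12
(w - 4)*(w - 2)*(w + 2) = w^3 - 4*w^2 - 4*w + 16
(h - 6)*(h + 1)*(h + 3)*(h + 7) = h^4 + 5*h^3 - 35*h^2 - 165*h - 126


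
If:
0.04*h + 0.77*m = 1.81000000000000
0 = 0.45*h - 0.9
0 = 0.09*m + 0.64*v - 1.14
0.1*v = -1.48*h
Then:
No Solution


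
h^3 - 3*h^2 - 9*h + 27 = (h - 3)^2*(h + 3)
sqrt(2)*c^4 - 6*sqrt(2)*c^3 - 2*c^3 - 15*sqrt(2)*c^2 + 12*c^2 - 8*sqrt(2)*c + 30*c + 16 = (c - 8)*(c + 1)*(c - sqrt(2))*(sqrt(2)*c + sqrt(2))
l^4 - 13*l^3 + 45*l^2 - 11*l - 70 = (l - 7)*(l - 5)*(l - 2)*(l + 1)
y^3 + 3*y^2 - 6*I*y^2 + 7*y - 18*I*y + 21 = (y + 3)*(y - 7*I)*(y + I)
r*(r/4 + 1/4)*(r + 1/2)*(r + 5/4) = r^4/4 + 11*r^3/16 + 19*r^2/32 + 5*r/32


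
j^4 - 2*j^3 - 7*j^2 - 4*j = j*(j - 4)*(j + 1)^2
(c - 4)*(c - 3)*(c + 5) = c^3 - 2*c^2 - 23*c + 60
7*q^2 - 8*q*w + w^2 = (-7*q + w)*(-q + w)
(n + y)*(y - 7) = n*y - 7*n + y^2 - 7*y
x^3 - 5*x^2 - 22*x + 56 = (x - 7)*(x - 2)*(x + 4)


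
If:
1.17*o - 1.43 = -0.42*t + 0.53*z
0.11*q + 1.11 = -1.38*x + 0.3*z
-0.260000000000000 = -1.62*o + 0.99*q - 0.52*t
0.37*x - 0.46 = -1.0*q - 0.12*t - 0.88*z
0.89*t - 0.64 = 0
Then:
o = 0.70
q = 1.26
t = 0.72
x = -1.03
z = -0.58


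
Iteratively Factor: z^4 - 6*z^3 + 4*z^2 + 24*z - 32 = (z + 2)*(z^3 - 8*z^2 + 20*z - 16) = (z - 4)*(z + 2)*(z^2 - 4*z + 4) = (z - 4)*(z - 2)*(z + 2)*(z - 2)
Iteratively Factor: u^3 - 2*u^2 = (u)*(u^2 - 2*u) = u*(u - 2)*(u)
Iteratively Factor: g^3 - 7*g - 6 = (g + 2)*(g^2 - 2*g - 3) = (g - 3)*(g + 2)*(g + 1)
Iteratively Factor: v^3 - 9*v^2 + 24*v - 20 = (v - 2)*(v^2 - 7*v + 10) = (v - 2)^2*(v - 5)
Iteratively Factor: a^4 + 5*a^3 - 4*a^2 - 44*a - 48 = (a + 4)*(a^3 + a^2 - 8*a - 12) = (a + 2)*(a + 4)*(a^2 - a - 6) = (a + 2)^2*(a + 4)*(a - 3)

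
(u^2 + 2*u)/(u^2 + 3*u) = (u + 2)/(u + 3)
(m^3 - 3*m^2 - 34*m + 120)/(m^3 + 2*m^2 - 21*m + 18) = (m^2 - 9*m + 20)/(m^2 - 4*m + 3)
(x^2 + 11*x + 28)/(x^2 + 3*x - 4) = (x + 7)/(x - 1)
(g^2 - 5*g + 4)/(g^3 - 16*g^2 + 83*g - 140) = (g - 1)/(g^2 - 12*g + 35)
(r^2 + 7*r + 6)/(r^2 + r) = (r + 6)/r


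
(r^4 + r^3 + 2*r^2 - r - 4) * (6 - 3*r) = -3*r^5 + 3*r^4 + 15*r^2 + 6*r - 24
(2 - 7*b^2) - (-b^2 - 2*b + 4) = -6*b^2 + 2*b - 2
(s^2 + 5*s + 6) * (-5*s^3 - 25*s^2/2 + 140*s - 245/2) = -5*s^5 - 75*s^4/2 + 95*s^3/2 + 1005*s^2/2 + 455*s/2 - 735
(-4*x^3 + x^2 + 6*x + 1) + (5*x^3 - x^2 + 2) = x^3 + 6*x + 3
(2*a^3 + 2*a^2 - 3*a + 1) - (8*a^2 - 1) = 2*a^3 - 6*a^2 - 3*a + 2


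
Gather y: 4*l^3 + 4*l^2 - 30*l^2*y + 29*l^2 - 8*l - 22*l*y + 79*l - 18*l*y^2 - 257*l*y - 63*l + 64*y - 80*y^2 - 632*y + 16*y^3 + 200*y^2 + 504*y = 4*l^3 + 33*l^2 + 8*l + 16*y^3 + y^2*(120 - 18*l) + y*(-30*l^2 - 279*l - 64)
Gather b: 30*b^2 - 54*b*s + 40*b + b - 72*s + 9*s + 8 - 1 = 30*b^2 + b*(41 - 54*s) - 63*s + 7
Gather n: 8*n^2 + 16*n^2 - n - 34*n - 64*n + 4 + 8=24*n^2 - 99*n + 12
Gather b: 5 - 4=1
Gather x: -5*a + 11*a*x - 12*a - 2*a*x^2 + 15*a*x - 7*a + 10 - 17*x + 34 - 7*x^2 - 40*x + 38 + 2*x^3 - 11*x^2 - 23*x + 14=-24*a + 2*x^3 + x^2*(-2*a - 18) + x*(26*a - 80) + 96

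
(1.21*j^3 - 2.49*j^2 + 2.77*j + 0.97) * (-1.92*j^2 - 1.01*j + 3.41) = -2.3232*j^5 + 3.5587*j^4 + 1.3226*j^3 - 13.151*j^2 + 8.466*j + 3.3077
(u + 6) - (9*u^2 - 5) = -9*u^2 + u + 11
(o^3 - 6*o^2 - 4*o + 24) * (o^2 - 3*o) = o^5 - 9*o^4 + 14*o^3 + 36*o^2 - 72*o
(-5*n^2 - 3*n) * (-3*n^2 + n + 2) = 15*n^4 + 4*n^3 - 13*n^2 - 6*n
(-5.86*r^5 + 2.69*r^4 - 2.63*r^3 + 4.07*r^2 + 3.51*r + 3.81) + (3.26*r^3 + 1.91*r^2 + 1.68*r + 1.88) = -5.86*r^5 + 2.69*r^4 + 0.63*r^3 + 5.98*r^2 + 5.19*r + 5.69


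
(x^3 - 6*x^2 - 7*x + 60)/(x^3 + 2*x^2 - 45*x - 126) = (x^2 - 9*x + 20)/(x^2 - x - 42)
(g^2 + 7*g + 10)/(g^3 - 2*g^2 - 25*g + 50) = (g + 2)/(g^2 - 7*g + 10)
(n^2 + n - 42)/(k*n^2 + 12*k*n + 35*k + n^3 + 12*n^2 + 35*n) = (n - 6)/(k*n + 5*k + n^2 + 5*n)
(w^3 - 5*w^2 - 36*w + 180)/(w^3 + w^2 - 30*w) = (w - 6)/w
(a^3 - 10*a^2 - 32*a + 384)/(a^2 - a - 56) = (a^2 - 2*a - 48)/(a + 7)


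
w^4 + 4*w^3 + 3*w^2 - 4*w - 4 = (w - 1)*(w + 1)*(w + 2)^2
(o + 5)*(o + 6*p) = o^2 + 6*o*p + 5*o + 30*p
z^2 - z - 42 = (z - 7)*(z + 6)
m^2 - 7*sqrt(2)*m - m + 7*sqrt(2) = (m - 1)*(m - 7*sqrt(2))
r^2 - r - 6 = (r - 3)*(r + 2)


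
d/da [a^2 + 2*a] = 2*a + 2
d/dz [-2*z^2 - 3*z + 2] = -4*z - 3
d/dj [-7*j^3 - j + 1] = -21*j^2 - 1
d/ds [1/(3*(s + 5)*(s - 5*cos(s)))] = -(s + (s + 5)*(5*sin(s) + 1) - 5*cos(s))/(3*(s + 5)^2*(s - 5*cos(s))^2)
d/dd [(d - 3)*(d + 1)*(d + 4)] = 3*d^2 + 4*d - 11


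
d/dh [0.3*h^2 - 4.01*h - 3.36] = 0.6*h - 4.01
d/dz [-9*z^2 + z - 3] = 1 - 18*z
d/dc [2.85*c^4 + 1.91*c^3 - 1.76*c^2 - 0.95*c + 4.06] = 11.4*c^3 + 5.73*c^2 - 3.52*c - 0.95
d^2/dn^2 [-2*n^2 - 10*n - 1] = -4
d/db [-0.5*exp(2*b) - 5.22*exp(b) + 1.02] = (-1.0*exp(b) - 5.22)*exp(b)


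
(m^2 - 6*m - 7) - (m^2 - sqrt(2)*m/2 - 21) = -6*m + sqrt(2)*m/2 + 14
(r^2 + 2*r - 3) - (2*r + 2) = r^2 - 5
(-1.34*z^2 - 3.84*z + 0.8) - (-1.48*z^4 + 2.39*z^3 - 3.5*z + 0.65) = 1.48*z^4 - 2.39*z^3 - 1.34*z^2 - 0.34*z + 0.15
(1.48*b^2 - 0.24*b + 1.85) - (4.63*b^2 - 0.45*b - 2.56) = -3.15*b^2 + 0.21*b + 4.41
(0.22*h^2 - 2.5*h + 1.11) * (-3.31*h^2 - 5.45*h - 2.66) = -0.7282*h^4 + 7.076*h^3 + 9.3657*h^2 + 0.600499999999999*h - 2.9526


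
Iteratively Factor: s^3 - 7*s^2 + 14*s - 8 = (s - 1)*(s^2 - 6*s + 8) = (s - 2)*(s - 1)*(s - 4)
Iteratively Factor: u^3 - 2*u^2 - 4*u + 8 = (u + 2)*(u^2 - 4*u + 4) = (u - 2)*(u + 2)*(u - 2)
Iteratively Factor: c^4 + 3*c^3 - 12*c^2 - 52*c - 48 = (c - 4)*(c^3 + 7*c^2 + 16*c + 12) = (c - 4)*(c + 2)*(c^2 + 5*c + 6) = (c - 4)*(c + 2)^2*(c + 3)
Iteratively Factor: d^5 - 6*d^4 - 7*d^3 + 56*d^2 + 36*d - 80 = (d - 1)*(d^4 - 5*d^3 - 12*d^2 + 44*d + 80) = (d - 1)*(d + 2)*(d^3 - 7*d^2 + 2*d + 40) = (d - 5)*(d - 1)*(d + 2)*(d^2 - 2*d - 8) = (d - 5)*(d - 1)*(d + 2)^2*(d - 4)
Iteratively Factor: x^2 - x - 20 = (x - 5)*(x + 4)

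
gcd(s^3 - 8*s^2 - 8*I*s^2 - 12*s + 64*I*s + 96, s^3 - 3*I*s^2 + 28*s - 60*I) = s^2 - 8*I*s - 12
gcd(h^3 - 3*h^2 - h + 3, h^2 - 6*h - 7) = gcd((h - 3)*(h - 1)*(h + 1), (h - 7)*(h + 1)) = h + 1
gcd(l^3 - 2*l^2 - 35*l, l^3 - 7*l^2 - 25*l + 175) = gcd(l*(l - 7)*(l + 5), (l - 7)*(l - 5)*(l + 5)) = l^2 - 2*l - 35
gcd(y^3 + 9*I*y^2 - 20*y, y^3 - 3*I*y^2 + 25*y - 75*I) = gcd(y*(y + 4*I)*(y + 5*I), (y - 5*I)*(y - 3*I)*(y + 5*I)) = y + 5*I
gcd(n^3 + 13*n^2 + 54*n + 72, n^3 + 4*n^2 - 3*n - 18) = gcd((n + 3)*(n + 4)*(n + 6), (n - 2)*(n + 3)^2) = n + 3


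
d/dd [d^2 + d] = 2*d + 1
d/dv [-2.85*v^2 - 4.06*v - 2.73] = -5.7*v - 4.06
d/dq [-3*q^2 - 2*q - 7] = -6*q - 2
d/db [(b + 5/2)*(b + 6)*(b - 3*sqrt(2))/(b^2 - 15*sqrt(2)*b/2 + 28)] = (4*b^4 - 60*sqrt(2)*b^3 - 153*sqrt(2)*b^2 + 456*b^2 - 312*sqrt(2)*b + 1904*b - 2856*sqrt(2) - 1020)/(2*(2*b^4 - 30*sqrt(2)*b^3 + 337*b^2 - 840*sqrt(2)*b + 1568))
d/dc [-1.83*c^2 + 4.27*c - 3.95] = 4.27 - 3.66*c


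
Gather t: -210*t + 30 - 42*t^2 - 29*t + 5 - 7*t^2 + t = -49*t^2 - 238*t + 35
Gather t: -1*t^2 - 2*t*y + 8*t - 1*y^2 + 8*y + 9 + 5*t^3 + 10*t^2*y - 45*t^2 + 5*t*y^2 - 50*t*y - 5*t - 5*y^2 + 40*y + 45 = 5*t^3 + t^2*(10*y - 46) + t*(5*y^2 - 52*y + 3) - 6*y^2 + 48*y + 54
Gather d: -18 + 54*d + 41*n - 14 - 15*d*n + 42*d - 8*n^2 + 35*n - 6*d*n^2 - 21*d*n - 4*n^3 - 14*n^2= d*(-6*n^2 - 36*n + 96) - 4*n^3 - 22*n^2 + 76*n - 32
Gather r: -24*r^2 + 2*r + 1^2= -24*r^2 + 2*r + 1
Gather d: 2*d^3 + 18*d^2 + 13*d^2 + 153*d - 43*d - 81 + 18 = 2*d^3 + 31*d^2 + 110*d - 63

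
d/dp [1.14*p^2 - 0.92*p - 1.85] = 2.28*p - 0.92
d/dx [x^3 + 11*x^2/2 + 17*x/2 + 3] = 3*x^2 + 11*x + 17/2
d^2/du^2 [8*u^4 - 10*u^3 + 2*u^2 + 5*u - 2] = 96*u^2 - 60*u + 4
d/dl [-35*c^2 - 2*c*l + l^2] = -2*c + 2*l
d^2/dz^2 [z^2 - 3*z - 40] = 2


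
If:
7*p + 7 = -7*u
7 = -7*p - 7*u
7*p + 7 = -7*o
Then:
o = u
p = -u - 1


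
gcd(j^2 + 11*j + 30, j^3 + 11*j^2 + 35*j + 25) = j + 5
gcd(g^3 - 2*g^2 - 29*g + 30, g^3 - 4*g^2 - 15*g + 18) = g^2 - 7*g + 6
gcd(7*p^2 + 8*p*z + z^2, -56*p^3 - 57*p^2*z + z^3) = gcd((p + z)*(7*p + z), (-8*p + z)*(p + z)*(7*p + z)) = 7*p^2 + 8*p*z + z^2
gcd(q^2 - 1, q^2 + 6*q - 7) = q - 1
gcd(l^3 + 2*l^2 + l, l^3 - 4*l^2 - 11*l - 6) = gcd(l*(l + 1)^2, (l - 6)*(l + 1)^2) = l^2 + 2*l + 1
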